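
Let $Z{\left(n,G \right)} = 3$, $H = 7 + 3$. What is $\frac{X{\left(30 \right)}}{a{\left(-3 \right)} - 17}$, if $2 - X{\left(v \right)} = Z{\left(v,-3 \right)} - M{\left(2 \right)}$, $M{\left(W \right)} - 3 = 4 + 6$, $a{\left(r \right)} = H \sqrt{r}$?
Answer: $- \frac{204}{589} - \frac{120 i \sqrt{3}}{589} \approx -0.34635 - 0.35288 i$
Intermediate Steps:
$H = 10$
$a{\left(r \right)} = 10 \sqrt{r}$
$M{\left(W \right)} = 13$ ($M{\left(W \right)} = 3 + \left(4 + 6\right) = 3 + 10 = 13$)
$X{\left(v \right)} = 12$ ($X{\left(v \right)} = 2 - \left(3 - 13\right) = 2 - -10 = 2 + 10 = 12$)
$\frac{X{\left(30 \right)}}{a{\left(-3 \right)} - 17} = \frac{12}{10 \sqrt{-3} - 17} = \frac{12}{10 i \sqrt{3} - 17} = \frac{12}{-17 + 10 i \sqrt{3}}$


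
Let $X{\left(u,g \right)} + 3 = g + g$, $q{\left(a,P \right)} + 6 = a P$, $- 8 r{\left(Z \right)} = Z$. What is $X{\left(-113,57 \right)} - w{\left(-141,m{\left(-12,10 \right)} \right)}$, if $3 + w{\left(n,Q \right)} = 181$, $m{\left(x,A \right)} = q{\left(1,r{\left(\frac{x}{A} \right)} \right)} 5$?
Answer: $-67$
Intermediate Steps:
$r{\left(Z \right)} = - \frac{Z}{8}$
$q{\left(a,P \right)} = -6 + P a$ ($q{\left(a,P \right)} = -6 + a P = -6 + P a$)
$X{\left(u,g \right)} = -3 + 2 g$ ($X{\left(u,g \right)} = -3 + \left(g + g\right) = -3 + 2 g$)
$m{\left(x,A \right)} = -30 - \frac{5 x}{8 A}$ ($m{\left(x,A \right)} = \left(-6 + - \frac{x \frac{1}{A}}{8} \cdot 1\right) 5 = \left(-6 + - \frac{x}{8 A} 1\right) 5 = \left(-6 - \frac{x}{8 A}\right) 5 = -30 - \frac{5 x}{8 A}$)
$w{\left(n,Q \right)} = 178$ ($w{\left(n,Q \right)} = -3 + 181 = 178$)
$X{\left(-113,57 \right)} - w{\left(-141,m{\left(-12,10 \right)} \right)} = \left(-3 + 2 \cdot 57\right) - 178 = \left(-3 + 114\right) - 178 = 111 - 178 = -67$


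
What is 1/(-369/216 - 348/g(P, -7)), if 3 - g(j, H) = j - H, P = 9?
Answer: 312/7819 ≈ 0.039903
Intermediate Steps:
g(j, H) = 3 + H - j (g(j, H) = 3 - (j - H) = 3 + (H - j) = 3 + H - j)
1/(-369/216 - 348/g(P, -7)) = 1/(-369/216 - 348/(3 - 7 - 1*9)) = 1/(-369*1/216 - 348/(3 - 7 - 9)) = 1/(-41/24 - 348/(-13)) = 1/(-41/24 - 348*(-1/13)) = 1/(-41/24 + 348/13) = 1/(7819/312) = 312/7819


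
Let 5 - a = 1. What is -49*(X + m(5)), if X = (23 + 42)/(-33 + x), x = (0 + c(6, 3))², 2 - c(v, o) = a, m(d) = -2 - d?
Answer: 13132/29 ≈ 452.83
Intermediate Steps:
a = 4 (a = 5 - 1*1 = 5 - 1 = 4)
c(v, o) = -2 (c(v, o) = 2 - 1*4 = 2 - 4 = -2)
x = 4 (x = (0 - 2)² = (-2)² = 4)
X = -65/29 (X = (23 + 42)/(-33 + 4) = 65/(-29) = 65*(-1/29) = -65/29 ≈ -2.2414)
-49*(X + m(5)) = -49*(-65/29 + (-2 - 1*5)) = -49*(-65/29 + (-2 - 5)) = -49*(-65/29 - 7) = -49*(-268/29) = 13132/29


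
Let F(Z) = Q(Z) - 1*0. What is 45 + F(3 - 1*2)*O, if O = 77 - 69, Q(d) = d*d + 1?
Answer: 61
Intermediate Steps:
Q(d) = 1 + d² (Q(d) = d² + 1 = 1 + d²)
F(Z) = 1 + Z² (F(Z) = (1 + Z²) - 1*0 = (1 + Z²) + 0 = 1 + Z²)
O = 8
45 + F(3 - 1*2)*O = 45 + (1 + (3 - 1*2)²)*8 = 45 + (1 + (3 - 2)²)*8 = 45 + (1 + 1²)*8 = 45 + (1 + 1)*8 = 45 + 2*8 = 45 + 16 = 61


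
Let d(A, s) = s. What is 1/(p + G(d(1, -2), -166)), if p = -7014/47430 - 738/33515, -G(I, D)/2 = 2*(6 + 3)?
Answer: -10597443/383308465 ≈ -0.027647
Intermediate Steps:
G(I, D) = -36 (G(I, D) = -4*(6 + 3) = -4*9 = -2*18 = -36)
p = -1800517/10597443 (p = -7014*1/47430 - 738*1/33515 = -1169/7905 - 738/33515 = -1800517/10597443 ≈ -0.16990)
1/(p + G(d(1, -2), -166)) = 1/(-1800517/10597443 - 36) = 1/(-383308465/10597443) = -10597443/383308465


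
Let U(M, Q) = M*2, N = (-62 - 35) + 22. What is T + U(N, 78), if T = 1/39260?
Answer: -5888999/39260 ≈ -150.00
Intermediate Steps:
T = 1/39260 ≈ 2.5471e-5
N = -75 (N = -97 + 22 = -75)
U(M, Q) = 2*M
T + U(N, 78) = 1/39260 + 2*(-75) = 1/39260 - 150 = -5888999/39260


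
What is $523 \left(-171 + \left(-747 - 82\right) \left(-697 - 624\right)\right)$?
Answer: $572652574$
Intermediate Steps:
$523 \left(-171 + \left(-747 - 82\right) \left(-697 - 624\right)\right) = 523 \left(-171 - -1095109\right) = 523 \left(-171 + 1095109\right) = 523 \cdot 1094938 = 572652574$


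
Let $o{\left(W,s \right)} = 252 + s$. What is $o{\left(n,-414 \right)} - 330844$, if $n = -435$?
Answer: $-331006$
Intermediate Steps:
$o{\left(n,-414 \right)} - 330844 = \left(252 - 414\right) - 330844 = -162 - 330844 = -331006$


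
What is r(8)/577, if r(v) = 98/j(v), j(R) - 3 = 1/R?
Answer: 784/14425 ≈ 0.054350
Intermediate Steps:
j(R) = 3 + 1/R
r(v) = 98/(3 + 1/v)
r(8)/577 = (98*8/(1 + 3*8))/577 = (98*8/(1 + 24))*(1/577) = (98*8/25)*(1/577) = (98*8*(1/25))*(1/577) = (784/25)*(1/577) = 784/14425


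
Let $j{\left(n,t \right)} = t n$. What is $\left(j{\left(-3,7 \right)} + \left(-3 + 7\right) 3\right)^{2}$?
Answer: $81$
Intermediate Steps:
$j{\left(n,t \right)} = n t$
$\left(j{\left(-3,7 \right)} + \left(-3 + 7\right) 3\right)^{2} = \left(\left(-3\right) 7 + \left(-3 + 7\right) 3\right)^{2} = \left(-21 + 4 \cdot 3\right)^{2} = \left(-21 + 12\right)^{2} = \left(-9\right)^{2} = 81$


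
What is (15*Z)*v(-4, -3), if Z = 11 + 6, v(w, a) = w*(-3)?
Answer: 3060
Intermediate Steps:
v(w, a) = -3*w
Z = 17
(15*Z)*v(-4, -3) = (15*17)*(-3*(-4)) = 255*12 = 3060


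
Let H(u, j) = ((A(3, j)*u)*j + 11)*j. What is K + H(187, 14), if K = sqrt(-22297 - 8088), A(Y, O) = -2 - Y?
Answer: -183106 + I*sqrt(30385) ≈ -1.8311e+5 + 174.31*I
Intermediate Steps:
H(u, j) = j*(11 - 5*j*u) (H(u, j) = (((-2 - 1*3)*u)*j + 11)*j = (((-2 - 3)*u)*j + 11)*j = ((-5*u)*j + 11)*j = (-5*j*u + 11)*j = (11 - 5*j*u)*j = j*(11 - 5*j*u))
K = I*sqrt(30385) (K = sqrt(-30385) = I*sqrt(30385) ≈ 174.31*I)
K + H(187, 14) = I*sqrt(30385) + 14*(11 - 5*14*187) = I*sqrt(30385) + 14*(11 - 13090) = I*sqrt(30385) + 14*(-13079) = I*sqrt(30385) - 183106 = -183106 + I*sqrt(30385)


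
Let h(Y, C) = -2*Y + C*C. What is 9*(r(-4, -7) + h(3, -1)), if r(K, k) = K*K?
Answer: 99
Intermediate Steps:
h(Y, C) = C² - 2*Y (h(Y, C) = -2*Y + C² = C² - 2*Y)
r(K, k) = K²
9*(r(-4, -7) + h(3, -1)) = 9*((-4)² + ((-1)² - 2*3)) = 9*(16 + (1 - 6)) = 9*(16 - 5) = 9*11 = 99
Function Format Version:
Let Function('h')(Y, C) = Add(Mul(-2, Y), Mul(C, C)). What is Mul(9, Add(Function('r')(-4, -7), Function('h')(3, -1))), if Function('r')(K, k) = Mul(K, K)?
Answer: 99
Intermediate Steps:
Function('h')(Y, C) = Add(Pow(C, 2), Mul(-2, Y)) (Function('h')(Y, C) = Add(Mul(-2, Y), Pow(C, 2)) = Add(Pow(C, 2), Mul(-2, Y)))
Function('r')(K, k) = Pow(K, 2)
Mul(9, Add(Function('r')(-4, -7), Function('h')(3, -1))) = Mul(9, Add(Pow(-4, 2), Add(Pow(-1, 2), Mul(-2, 3)))) = Mul(9, Add(16, Add(1, -6))) = Mul(9, Add(16, -5)) = Mul(9, 11) = 99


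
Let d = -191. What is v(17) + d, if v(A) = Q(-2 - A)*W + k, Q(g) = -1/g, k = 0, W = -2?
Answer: -3631/19 ≈ -191.11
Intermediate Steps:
v(A) = 2/(-2 - A) (v(A) = -1/(-2 - A)*(-2) + 0 = 2/(-2 - A) + 0 = 2/(-2 - A))
v(17) + d = -2/(2 + 17) - 191 = -2/19 - 191 = -3631/19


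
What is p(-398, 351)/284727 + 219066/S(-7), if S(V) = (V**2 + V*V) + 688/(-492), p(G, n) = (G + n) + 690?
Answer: 3836005126456/1691563107 ≈ 2267.7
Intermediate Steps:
p(G, n) = 690 + G + n
S(V) = -172/123 + 2*V**2 (S(V) = (V**2 + V**2) + 688*(-1/492) = 2*V**2 - 172/123 = -172/123 + 2*V**2)
p(-398, 351)/284727 + 219066/S(-7) = (690 - 398 + 351)/284727 + 219066/(-172/123 + 2*(-7)**2) = 643*(1/284727) + 219066/(-172/123 + 2*49) = 643/284727 + 219066/(-172/123 + 98) = 643/284727 + 219066/(11882/123) = 643/284727 + 219066*(123/11882) = 643/284727 + 13472559/5941 = 3836005126456/1691563107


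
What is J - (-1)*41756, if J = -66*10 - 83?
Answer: 41013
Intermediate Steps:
J = -743 (J = -660 - 83 = -743)
J - (-1)*41756 = -743 - (-1)*41756 = -743 - 1*(-41756) = -743 + 41756 = 41013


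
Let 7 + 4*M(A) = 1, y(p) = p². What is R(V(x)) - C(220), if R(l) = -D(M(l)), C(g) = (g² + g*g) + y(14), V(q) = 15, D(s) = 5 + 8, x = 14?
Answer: -97009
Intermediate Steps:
M(A) = -3/2 (M(A) = -7/4 + (¼)*1 = -7/4 + ¼ = -3/2)
D(s) = 13
C(g) = 196 + 2*g² (C(g) = (g² + g*g) + 14² = (g² + g²) + 196 = 2*g² + 196 = 196 + 2*g²)
R(l) = -13 (R(l) = -1*13 = -13)
R(V(x)) - C(220) = -13 - (196 + 2*220²) = -13 - (196 + 2*48400) = -13 - (196 + 96800) = -13 - 1*96996 = -13 - 96996 = -97009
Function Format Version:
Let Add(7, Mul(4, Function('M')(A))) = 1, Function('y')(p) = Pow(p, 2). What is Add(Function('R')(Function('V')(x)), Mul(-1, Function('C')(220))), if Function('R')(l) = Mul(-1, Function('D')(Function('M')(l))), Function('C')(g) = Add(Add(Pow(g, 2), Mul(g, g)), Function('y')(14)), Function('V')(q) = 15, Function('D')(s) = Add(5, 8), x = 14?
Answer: -97009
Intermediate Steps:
Function('M')(A) = Rational(-3, 2) (Function('M')(A) = Add(Rational(-7, 4), Mul(Rational(1, 4), 1)) = Add(Rational(-7, 4), Rational(1, 4)) = Rational(-3, 2))
Function('D')(s) = 13
Function('C')(g) = Add(196, Mul(2, Pow(g, 2))) (Function('C')(g) = Add(Add(Pow(g, 2), Mul(g, g)), Pow(14, 2)) = Add(Add(Pow(g, 2), Pow(g, 2)), 196) = Add(Mul(2, Pow(g, 2)), 196) = Add(196, Mul(2, Pow(g, 2))))
Function('R')(l) = -13 (Function('R')(l) = Mul(-1, 13) = -13)
Add(Function('R')(Function('V')(x)), Mul(-1, Function('C')(220))) = Add(-13, Mul(-1, Add(196, Mul(2, Pow(220, 2))))) = Add(-13, Mul(-1, Add(196, Mul(2, 48400)))) = Add(-13, Mul(-1, Add(196, 96800))) = Add(-13, Mul(-1, 96996)) = Add(-13, -96996) = -97009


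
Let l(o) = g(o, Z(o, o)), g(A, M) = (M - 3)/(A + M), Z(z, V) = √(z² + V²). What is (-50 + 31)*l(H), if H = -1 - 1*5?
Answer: -57/2 - 19*√2/2 ≈ -41.935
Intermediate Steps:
Z(z, V) = √(V² + z²)
H = -6 (H = -1 - 5 = -6)
g(A, M) = (-3 + M)/(A + M)
l(o) = (-3 + √2*√(o²))/(o + √2*√(o²)) (l(o) = (-3 + √(o² + o²))/(o + √(o² + o²)) = (-3 + √(2*o²))/(o + √(2*o²)) = (-3 + √2*√(o²))/(o + √2*√(o²)))
(-50 + 31)*l(H) = (-50 + 31)*((-3 + √2*√((-6)²))/(-6 + √2*√((-6)²))) = -19*(-3 + √2*√36)/(-6 + √2*√36) = -19*(-3 + √2*6)/(-6 + √2*6) = -19*(-3 + 6*√2)/(-6 + 6*√2)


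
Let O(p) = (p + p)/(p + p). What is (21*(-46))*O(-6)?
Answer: -966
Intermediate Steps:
O(p) = 1 (O(p) = (2*p)/((2*p)) = (2*p)*(1/(2*p)) = 1)
(21*(-46))*O(-6) = (21*(-46))*1 = -966*1 = -966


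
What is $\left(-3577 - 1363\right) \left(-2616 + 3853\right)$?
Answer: $-6110780$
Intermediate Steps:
$\left(-3577 - 1363\right) \left(-2616 + 3853\right) = \left(-4940\right) 1237 = -6110780$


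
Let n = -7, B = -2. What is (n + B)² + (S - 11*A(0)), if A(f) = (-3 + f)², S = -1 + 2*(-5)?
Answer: -29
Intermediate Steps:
S = -11 (S = -1 - 10 = -11)
(n + B)² + (S - 11*A(0)) = (-7 - 2)² + (-11 - 11*(-3 + 0)²) = (-9)² + (-11 - 11*(-3)²) = 81 + (-11 - 11*9) = 81 + (-11 - 99) = 81 - 110 = -29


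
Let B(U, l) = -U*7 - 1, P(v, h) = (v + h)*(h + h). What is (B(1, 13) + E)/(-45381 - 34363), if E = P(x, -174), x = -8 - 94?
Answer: -1715/1424 ≈ -1.2044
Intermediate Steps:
x = -102
P(v, h) = 2*h*(h + v) (P(v, h) = (h + v)*(2*h) = 2*h*(h + v))
E = 96048 (E = 2*(-174)*(-174 - 102) = 2*(-174)*(-276) = 96048)
B(U, l) = -1 - 7*U (B(U, l) = -7*U - 1 = -1 - 7*U)
(B(1, 13) + E)/(-45381 - 34363) = ((-1 - 7*1) + 96048)/(-45381 - 34363) = ((-1 - 7) + 96048)/(-79744) = (-8 + 96048)*(-1/79744) = 96040*(-1/79744) = -1715/1424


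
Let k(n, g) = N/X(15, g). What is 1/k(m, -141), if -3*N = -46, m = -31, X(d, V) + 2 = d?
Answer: 39/46 ≈ 0.84783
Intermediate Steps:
X(d, V) = -2 + d
N = 46/3 (N = -⅓*(-46) = 46/3 ≈ 15.333)
k(n, g) = 46/39 (k(n, g) = 46/(3*(-2 + 15)) = (46/3)/13 = (46/3)*(1/13) = 46/39)
1/k(m, -141) = 1/(46/39) = 39/46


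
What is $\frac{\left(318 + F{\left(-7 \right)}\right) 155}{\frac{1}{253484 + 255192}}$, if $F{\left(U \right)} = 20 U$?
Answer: $14034370840$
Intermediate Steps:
$\frac{\left(318 + F{\left(-7 \right)}\right) 155}{\frac{1}{253484 + 255192}} = \frac{\left(318 + 20 \left(-7\right)\right) 155}{\frac{1}{253484 + 255192}} = \frac{\left(318 - 140\right) 155}{\frac{1}{508676}} = 178 \cdot 155 \frac{1}{\frac{1}{508676}} = 27590 \cdot 508676 = 14034370840$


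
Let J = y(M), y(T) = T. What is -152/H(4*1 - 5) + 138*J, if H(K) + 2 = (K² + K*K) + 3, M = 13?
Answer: 5230/3 ≈ 1743.3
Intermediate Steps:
H(K) = 1 + 2*K² (H(K) = -2 + ((K² + K*K) + 3) = -2 + ((K² + K²) + 3) = -2 + (2*K² + 3) = -2 + (3 + 2*K²) = 1 + 2*K²)
J = 13
-152/H(4*1 - 5) + 138*J = -152/(1 + 2*(4*1 - 5)²) + 138*13 = -152/(1 + 2*(4 - 5)²) + 1794 = -152/(1 + 2*(-1)²) + 1794 = -152/(1 + 2*1) + 1794 = -152/(1 + 2) + 1794 = -152/3 + 1794 = 5230/3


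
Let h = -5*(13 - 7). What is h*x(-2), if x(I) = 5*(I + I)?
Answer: 600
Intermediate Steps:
x(I) = 10*I (x(I) = 5*(2*I) = 10*I)
h = -30 (h = -5*6 = -30)
h*x(-2) = -300*(-2) = -30*(-20) = 600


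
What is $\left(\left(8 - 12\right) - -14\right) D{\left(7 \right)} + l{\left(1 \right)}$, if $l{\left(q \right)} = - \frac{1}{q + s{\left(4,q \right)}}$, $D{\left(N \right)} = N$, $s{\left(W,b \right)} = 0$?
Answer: $69$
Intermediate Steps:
$l{\left(q \right)} = - \frac{1}{q}$ ($l{\left(q \right)} = - \frac{1}{q + 0} = - \frac{1}{q}$)
$\left(\left(8 - 12\right) - -14\right) D{\left(7 \right)} + l{\left(1 \right)} = \left(\left(8 - 12\right) - -14\right) 7 - 1^{-1} = \left(-4 + 14\right) 7 - 1 = 10 \cdot 7 - 1 = 70 - 1 = 69$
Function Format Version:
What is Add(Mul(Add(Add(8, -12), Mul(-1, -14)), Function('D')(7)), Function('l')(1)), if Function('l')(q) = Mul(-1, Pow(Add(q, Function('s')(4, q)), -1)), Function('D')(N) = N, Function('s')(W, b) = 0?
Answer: 69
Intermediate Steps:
Function('l')(q) = Mul(-1, Pow(q, -1)) (Function('l')(q) = Mul(-1, Pow(Add(q, 0), -1)) = Mul(-1, Pow(q, -1)))
Add(Mul(Add(Add(8, -12), Mul(-1, -14)), Function('D')(7)), Function('l')(1)) = Add(Mul(Add(Add(8, -12), Mul(-1, -14)), 7), Mul(-1, Pow(1, -1))) = Add(Mul(Add(-4, 14), 7), Mul(-1, 1)) = Add(Mul(10, 7), -1) = Add(70, -1) = 69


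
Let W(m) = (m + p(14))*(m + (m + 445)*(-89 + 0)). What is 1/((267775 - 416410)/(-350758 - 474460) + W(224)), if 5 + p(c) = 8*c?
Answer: -825218/16202269822451 ≈ -5.0932e-8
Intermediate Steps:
p(c) = -5 + 8*c
W(m) = (-39605 - 88*m)*(107 + m) (W(m) = (m + (-5 + 8*14))*(m + (m + 445)*(-89 + 0)) = (m + (-5 + 112))*(m + (445 + m)*(-89)) = (m + 107)*(m + (-39605 - 89*m)) = (107 + m)*(-39605 - 88*m) = (-39605 - 88*m)*(107 + m))
1/((267775 - 416410)/(-350758 - 474460) + W(224)) = 1/((267775 - 416410)/(-350758 - 474460) + (-4237735 - 49021*224 - 88*224²)) = 1/(-148635/(-825218) + (-4237735 - 10980704 - 88*50176)) = 1/(-148635*(-1/825218) + (-4237735 - 10980704 - 4415488)) = 1/(148635/825218 - 19633927) = 1/(-16202269822451/825218) = -825218/16202269822451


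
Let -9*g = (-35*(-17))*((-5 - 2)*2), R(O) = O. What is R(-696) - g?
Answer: -14594/9 ≈ -1621.6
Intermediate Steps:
g = 8330/9 (g = -(-35*(-17))*(-5 - 2)*2/9 = -595*(-7*2)/9 = -595*(-14)/9 = -1/9*(-8330) = 8330/9 ≈ 925.56)
R(-696) - g = -696 - 1*8330/9 = -696 - 8330/9 = -14594/9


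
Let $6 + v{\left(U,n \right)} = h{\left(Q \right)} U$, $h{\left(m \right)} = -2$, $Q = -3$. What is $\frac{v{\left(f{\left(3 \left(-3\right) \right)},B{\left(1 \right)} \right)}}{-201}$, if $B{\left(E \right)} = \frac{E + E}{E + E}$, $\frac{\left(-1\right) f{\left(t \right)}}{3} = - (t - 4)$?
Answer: $- \frac{24}{67} \approx -0.35821$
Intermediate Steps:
$f{\left(t \right)} = -12 + 3 t$ ($f{\left(t \right)} = - 3 \left(- (t - 4)\right) = - 3 \left(- (-4 + t)\right) = - 3 \left(4 - t\right) = -12 + 3 t$)
$B{\left(E \right)} = 1$ ($B{\left(E \right)} = \frac{2 E}{2 E} = 2 E \frac{1}{2 E} = 1$)
$v{\left(U,n \right)} = -6 - 2 U$
$\frac{v{\left(f{\left(3 \left(-3\right) \right)},B{\left(1 \right)} \right)}}{-201} = \frac{-6 - 2 \left(-12 + 3 \cdot 3 \left(-3\right)\right)}{-201} = \left(-6 - 2 \left(-12 + 3 \left(-9\right)\right)\right) \left(- \frac{1}{201}\right) = \left(-6 - 2 \left(-12 - 27\right)\right) \left(- \frac{1}{201}\right) = \left(-6 - -78\right) \left(- \frac{1}{201}\right) = \left(-6 + 78\right) \left(- \frac{1}{201}\right) = 72 \left(- \frac{1}{201}\right) = - \frac{24}{67}$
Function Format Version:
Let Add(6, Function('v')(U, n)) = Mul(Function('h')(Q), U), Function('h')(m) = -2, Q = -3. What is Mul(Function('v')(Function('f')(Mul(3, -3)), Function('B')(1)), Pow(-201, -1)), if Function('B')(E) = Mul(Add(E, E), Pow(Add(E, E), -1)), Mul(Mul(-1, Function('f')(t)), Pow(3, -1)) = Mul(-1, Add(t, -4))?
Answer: Rational(-24, 67) ≈ -0.35821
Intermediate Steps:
Function('f')(t) = Add(-12, Mul(3, t)) (Function('f')(t) = Mul(-3, Mul(-1, Add(t, -4))) = Mul(-3, Mul(-1, Add(-4, t))) = Mul(-3, Add(4, Mul(-1, t))) = Add(-12, Mul(3, t)))
Function('B')(E) = 1 (Function('B')(E) = Mul(Mul(2, E), Pow(Mul(2, E), -1)) = Mul(Mul(2, E), Mul(Rational(1, 2), Pow(E, -1))) = 1)
Function('v')(U, n) = Add(-6, Mul(-2, U))
Mul(Function('v')(Function('f')(Mul(3, -3)), Function('B')(1)), Pow(-201, -1)) = Mul(Add(-6, Mul(-2, Add(-12, Mul(3, Mul(3, -3))))), Pow(-201, -1)) = Mul(Add(-6, Mul(-2, Add(-12, Mul(3, -9)))), Rational(-1, 201)) = Mul(Add(-6, Mul(-2, Add(-12, -27))), Rational(-1, 201)) = Mul(Add(-6, Mul(-2, -39)), Rational(-1, 201)) = Mul(Add(-6, 78), Rational(-1, 201)) = Mul(72, Rational(-1, 201)) = Rational(-24, 67)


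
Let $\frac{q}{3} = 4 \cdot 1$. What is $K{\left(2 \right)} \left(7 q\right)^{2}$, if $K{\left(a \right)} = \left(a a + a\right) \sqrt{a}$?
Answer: $42336 \sqrt{2} \approx 59872.0$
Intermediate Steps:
$q = 12$ ($q = 3 \cdot 4 \cdot 1 = 3 \cdot 4 = 12$)
$K{\left(a \right)} = \sqrt{a} \left(a + a^{2}\right)$ ($K{\left(a \right)} = \left(a^{2} + a\right) \sqrt{a} = \left(a + a^{2}\right) \sqrt{a} = \sqrt{a} \left(a + a^{2}\right)$)
$K{\left(2 \right)} \left(7 q\right)^{2} = 2^{\frac{3}{2}} \left(1 + 2\right) \left(7 \cdot 12\right)^{2} = 2 \sqrt{2} \cdot 3 \cdot 84^{2} = 6 \sqrt{2} \cdot 7056 = 42336 \sqrt{2}$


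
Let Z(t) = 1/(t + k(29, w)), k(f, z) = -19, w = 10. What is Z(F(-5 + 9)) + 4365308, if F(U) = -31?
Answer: 218265399/50 ≈ 4.3653e+6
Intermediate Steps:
Z(t) = 1/(-19 + t) (Z(t) = 1/(t - 19) = 1/(-19 + t))
Z(F(-5 + 9)) + 4365308 = 1/(-19 - 31) + 4365308 = 1/(-50) + 4365308 = -1/50 + 4365308 = 218265399/50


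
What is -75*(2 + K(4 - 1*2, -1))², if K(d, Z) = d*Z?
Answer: 0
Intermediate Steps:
K(d, Z) = Z*d
-75*(2 + K(4 - 1*2, -1))² = -75*(2 - (4 - 1*2))² = -75*(2 - (4 - 2))² = -75*(2 - 1*2)² = -75*(2 - 2)² = -75*0² = -75*0 = 0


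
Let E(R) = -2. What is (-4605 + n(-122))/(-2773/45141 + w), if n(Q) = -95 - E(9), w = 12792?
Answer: -212072418/577440899 ≈ -0.36726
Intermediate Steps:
n(Q) = -93 (n(Q) = -95 - 1*(-2) = -95 + 2 = -93)
(-4605 + n(-122))/(-2773/45141 + w) = (-4605 - 93)/(-2773/45141 + 12792) = -4698/(-2773*1/45141 + 12792) = -4698/(-2773/45141 + 12792) = -4698/577440899/45141 = -4698*45141/577440899 = -212072418/577440899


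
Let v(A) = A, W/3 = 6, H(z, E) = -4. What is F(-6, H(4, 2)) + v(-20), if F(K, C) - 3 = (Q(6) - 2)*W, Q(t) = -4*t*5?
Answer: -2213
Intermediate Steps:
W = 18 (W = 3*6 = 18)
Q(t) = -20*t
F(K, C) = -2193 (F(K, C) = 3 + (-20*6 - 2)*18 = 3 + (-120 - 2)*18 = 3 - 122*18 = 3 - 2196 = -2193)
F(-6, H(4, 2)) + v(-20) = -2193 - 20 = -2213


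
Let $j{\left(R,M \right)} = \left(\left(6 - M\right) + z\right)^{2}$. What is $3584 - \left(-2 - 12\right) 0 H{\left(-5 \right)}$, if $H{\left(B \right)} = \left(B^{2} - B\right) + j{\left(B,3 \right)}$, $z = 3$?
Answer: $3584$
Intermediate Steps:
$j{\left(R,M \right)} = \left(9 - M\right)^{2}$ ($j{\left(R,M \right)} = \left(\left(6 - M\right) + 3\right)^{2} = \left(9 - M\right)^{2}$)
$H{\left(B \right)} = 36 + B^{2} - B$ ($H{\left(B \right)} = \left(B^{2} - B\right) + \left(9 - 3\right)^{2} = \left(B^{2} - B\right) + 6^{2} = \left(B^{2} - B\right) + 36 = 36 + B^{2} - B$)
$3584 - \left(-2 - 12\right) 0 H{\left(-5 \right)} = 3584 - \left(-2 - 12\right) 0 \left(36 + \left(-5\right)^{2} - -5\right) = 3584 - \left(-2 - 12\right) 0 \left(36 + 25 + 5\right) = 3584 - \left(-14\right) 0 \cdot 66 = 3584 - 0 \cdot 66 = 3584 - 0 = 3584 + 0 = 3584$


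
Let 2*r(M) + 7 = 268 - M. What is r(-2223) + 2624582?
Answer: 2625824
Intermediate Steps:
r(M) = 261/2 - M/2 (r(M) = -7/2 + (268 - M)/2 = -7/2 + (134 - M/2) = 261/2 - M/2)
r(-2223) + 2624582 = (261/2 - ½*(-2223)) + 2624582 = (261/2 + 2223/2) + 2624582 = 1242 + 2624582 = 2625824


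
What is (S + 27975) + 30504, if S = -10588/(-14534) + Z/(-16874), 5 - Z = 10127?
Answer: 275809778462/4716283 ≈ 58480.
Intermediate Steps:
Z = -10122 (Z = 5 - 1*10127 = 5 - 10127 = -10122)
S = 6264905/4716283 (S = -10588/(-14534) - 10122/(-16874) = -10588*(-1/14534) - 10122*(-1/16874) = 5294/7267 + 5061/8437 = 6264905/4716283 ≈ 1.3284)
(S + 27975) + 30504 = (6264905/4716283 + 27975) + 30504 = 131944281830/4716283 + 30504 = 275809778462/4716283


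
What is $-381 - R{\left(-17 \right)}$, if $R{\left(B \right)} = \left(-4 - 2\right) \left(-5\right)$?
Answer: $-411$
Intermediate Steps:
$R{\left(B \right)} = 30$ ($R{\left(B \right)} = \left(-6\right) \left(-5\right) = 30$)
$-381 - R{\left(-17 \right)} = -381 - 30 = -411$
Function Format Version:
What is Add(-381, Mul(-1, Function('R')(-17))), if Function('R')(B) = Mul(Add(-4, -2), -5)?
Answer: -411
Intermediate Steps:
Function('R')(B) = 30 (Function('R')(B) = Mul(-6, -5) = 30)
Add(-381, Mul(-1, Function('R')(-17))) = Add(-381, Mul(-1, 30)) = Add(-381, -30) = -411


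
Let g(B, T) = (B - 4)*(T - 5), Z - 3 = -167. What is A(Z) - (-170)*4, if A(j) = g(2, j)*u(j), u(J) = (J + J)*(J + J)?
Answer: 36364072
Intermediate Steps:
Z = -164 (Z = 3 - 167 = -164)
g(B, T) = (-5 + T)*(-4 + B) (g(B, T) = (-4 + B)*(-5 + T) = (-5 + T)*(-4 + B))
u(J) = 4*J² (u(J) = (2*J)*(2*J) = 4*J²)
A(j) = 4*j²*(10 - 2*j) (A(j) = (20 - 5*2 - 4*j + 2*j)*(4*j²) = (20 - 10 - 4*j + 2*j)*(4*j²) = (10 - 2*j)*(4*j²) = 4*j²*(10 - 2*j))
A(Z) - (-170)*4 = 8*(-164)²*(5 - 1*(-164)) - (-170)*4 = 8*26896*(5 + 164) - 1*(-680) = 8*26896*169 + 680 = 36363392 + 680 = 36364072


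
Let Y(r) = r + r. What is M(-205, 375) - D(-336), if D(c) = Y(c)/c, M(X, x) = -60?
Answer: -62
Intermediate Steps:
Y(r) = 2*r
D(c) = 2 (D(c) = (2*c)/c = 2)
M(-205, 375) - D(-336) = -60 - 1*2 = -60 - 2 = -62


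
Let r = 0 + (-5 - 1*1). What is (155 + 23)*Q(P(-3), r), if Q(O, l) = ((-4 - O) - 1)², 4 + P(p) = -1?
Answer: 0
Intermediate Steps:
P(p) = -5 (P(p) = -4 - 1 = -5)
r = -6 (r = 0 + (-5 - 1) = 0 - 6 = -6)
Q(O, l) = (-5 - O)²
(155 + 23)*Q(P(-3), r) = (155 + 23)*(5 - 5)² = 178*0² = 178*0 = 0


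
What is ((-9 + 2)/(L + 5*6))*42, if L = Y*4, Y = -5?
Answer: -147/5 ≈ -29.400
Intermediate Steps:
L = -20 (L = -5*4 = -20)
((-9 + 2)/(L + 5*6))*42 = ((-9 + 2)/(-20 + 5*6))*42 = -7/(-20 + 30)*42 = -7/10*42 = -147/5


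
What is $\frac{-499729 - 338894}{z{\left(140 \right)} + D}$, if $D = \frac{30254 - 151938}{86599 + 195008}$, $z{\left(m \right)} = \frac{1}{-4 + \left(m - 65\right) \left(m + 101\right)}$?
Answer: $\frac{4267685438506431}{2198669957} \approx 1.941 \cdot 10^{6}$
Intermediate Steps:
$z{\left(m \right)} = \frac{1}{-4 + \left(-65 + m\right) \left(101 + m\right)}$ ($z{\left(m \right)} = \frac{1}{-4 + \left(m - 65\right) \left(101 + m\right)} = \frac{1}{-4 + \left(-65 + m\right) \left(101 + m\right)}$)
$D = - \frac{121684}{281607} \approx -0.43211$
$\frac{-499729 - 338894}{z{\left(140 \right)} + D} = \frac{-499729 - 338894}{\frac{1}{-6569 + 140^{2} + 36 \cdot 140} - \frac{121684}{281607}} = - \frac{838623}{\frac{1}{-6569 + 19600 + 5040} - \frac{121684}{281607}} = - \frac{838623}{\frac{1}{18071} - \frac{121684}{281607}} = - \frac{838623}{- \frac{2198669957}{5088920097}} = \left(-838623\right) \left(- \frac{5088920097}{2198669957}\right) = \frac{4267685438506431}{2198669957}$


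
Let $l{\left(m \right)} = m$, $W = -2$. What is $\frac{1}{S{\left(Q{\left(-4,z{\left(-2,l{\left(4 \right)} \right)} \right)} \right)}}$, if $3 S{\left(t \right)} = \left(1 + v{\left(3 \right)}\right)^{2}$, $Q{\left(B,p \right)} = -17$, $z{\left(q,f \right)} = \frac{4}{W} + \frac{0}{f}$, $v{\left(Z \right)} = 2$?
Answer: $\frac{1}{3} \approx 0.33333$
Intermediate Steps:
$z{\left(q,f \right)} = -2$ ($z{\left(q,f \right)} = \frac{4}{-2} + \frac{0}{f} = 4 \left(- \frac{1}{2}\right) + 0 = -2 + 0 = -2$)
$S{\left(t \right)} = 3$ ($S{\left(t \right)} = \frac{\left(1 + 2\right)^{2}}{3} = \frac{3^{2}}{3} = \frac{1}{3} \cdot 9 = 3$)
$\frac{1}{S{\left(Q{\left(-4,z{\left(-2,l{\left(4 \right)} \right)} \right)} \right)}} = \frac{1}{3}$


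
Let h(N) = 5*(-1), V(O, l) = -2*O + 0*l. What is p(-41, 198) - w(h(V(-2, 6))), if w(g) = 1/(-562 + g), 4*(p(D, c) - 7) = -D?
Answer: 39127/2268 ≈ 17.252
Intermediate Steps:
V(O, l) = -2*O (V(O, l) = -2*O + 0 = -2*O)
p(D, c) = 7 - D/4 (p(D, c) = 7 + (-D)/4 = 7 - D/4)
h(N) = -5
p(-41, 198) - w(h(V(-2, 6))) = (7 - ¼*(-41)) - 1/(-562 - 5) = (7 + 41/4) - 1/(-567) = 69/4 - 1*(-1/567) = 69/4 + 1/567 = 39127/2268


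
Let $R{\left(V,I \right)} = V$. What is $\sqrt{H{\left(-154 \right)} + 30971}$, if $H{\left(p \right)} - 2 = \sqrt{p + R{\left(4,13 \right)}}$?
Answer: $\sqrt{30973 + 5 i \sqrt{6}} \approx 175.99 + 0.0348 i$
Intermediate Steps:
$H{\left(p \right)} = 2 + \sqrt{4 + p}$ ($H{\left(p \right)} = 2 + \sqrt{p + 4} = 2 + \sqrt{4 + p}$)
$\sqrt{H{\left(-154 \right)} + 30971} = \sqrt{\left(2 + \sqrt{4 - 154}\right) + 30971} = \sqrt{\left(2 + \sqrt{-150}\right) + 30971} = \sqrt{\left(2 + 5 i \sqrt{6}\right) + 30971} = \sqrt{30973 + 5 i \sqrt{6}}$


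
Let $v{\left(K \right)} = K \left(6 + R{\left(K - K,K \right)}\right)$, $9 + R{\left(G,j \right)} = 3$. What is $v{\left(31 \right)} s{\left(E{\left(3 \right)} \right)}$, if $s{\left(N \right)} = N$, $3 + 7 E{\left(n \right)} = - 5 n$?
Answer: $0$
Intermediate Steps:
$R{\left(G,j \right)} = -6$ ($R{\left(G,j \right)} = -9 + 3 = -6$)
$E{\left(n \right)} = - \frac{3}{7} - \frac{5 n}{7}$ ($E{\left(n \right)} = - \frac{3}{7} + \frac{\left(-5\right) n}{7} = - \frac{3}{7} - \frac{5 n}{7}$)
$v{\left(K \right)} = 0$ ($v{\left(K \right)} = K \left(6 - 6\right) = K 0 = 0$)
$v{\left(31 \right)} s{\left(E{\left(3 \right)} \right)} = 0 \left(- \frac{3}{7} - \frac{15}{7}\right) = 0 \left(- \frac{18}{7}\right) = 0$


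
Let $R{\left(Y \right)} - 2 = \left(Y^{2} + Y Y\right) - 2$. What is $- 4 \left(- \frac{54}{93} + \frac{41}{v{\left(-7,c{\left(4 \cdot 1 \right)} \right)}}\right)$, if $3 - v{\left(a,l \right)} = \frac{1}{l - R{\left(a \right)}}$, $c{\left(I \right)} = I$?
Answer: $- \frac{457520}{8773} \approx -52.151$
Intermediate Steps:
$R{\left(Y \right)} = 2 Y^{2}$ ($R{\left(Y \right)} = 2 - \left(2 - Y^{2} - Y Y\right) = 2 + \left(\left(Y^{2} + Y^{2}\right) - 2\right) = 2 + \left(2 Y^{2} - 2\right) = 2 + \left(-2 + 2 Y^{2}\right) = 2 Y^{2}$)
$v{\left(a,l \right)} = 3 - \frac{1}{l - 2 a^{2}}$
$- 4 \left(- \frac{54}{93} + \frac{41}{v{\left(-7,c{\left(4 \cdot 1 \right)} \right)}}\right) = - 4 \left(- \frac{54}{93} + \frac{41}{\frac{1}{- 4 \cdot 1 + 2 \left(-7\right)^{2}} \left(1 - 3 \cdot 4 \cdot 1 + 6 \left(-7\right)^{2}\right)}\right) = - 4 \left(\left(-54\right) \frac{1}{93} + \frac{41}{\frac{1}{\left(-1\right) 4 + 2 \cdot 49} \left(1 - 12 + 6 \cdot 49\right)}\right) = - 4 \left(- \frac{18}{31} + \frac{41}{\frac{1}{-4 + 98} \left(1 - 12 + 294\right)}\right) = - 4 \left(- \frac{18}{31} + \frac{41}{\frac{1}{94} \cdot 283}\right) = - 4 \left(- \frac{18}{31} + \frac{41}{\frac{283}{94}}\right) = - 4 \left(- \frac{18}{31} + 41 \cdot \frac{94}{283}\right) = - 4 \left(- \frac{18}{31} + \frac{3854}{283}\right) = \left(-4\right) \frac{114380}{8773} = - \frac{457520}{8773}$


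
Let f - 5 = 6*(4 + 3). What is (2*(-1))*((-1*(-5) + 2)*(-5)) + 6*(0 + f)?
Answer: 352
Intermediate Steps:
f = 47 (f = 5 + 6*(4 + 3) = 5 + 6*7 = 5 + 42 = 47)
(2*(-1))*((-1*(-5) + 2)*(-5)) + 6*(0 + f) = (2*(-1))*((-1*(-5) + 2)*(-5)) + 6*(0 + 47) = -2*(5 + 2)*(-5) + 6*47 = -14*(-5) + 282 = -2*(-35) + 282 = 70 + 282 = 352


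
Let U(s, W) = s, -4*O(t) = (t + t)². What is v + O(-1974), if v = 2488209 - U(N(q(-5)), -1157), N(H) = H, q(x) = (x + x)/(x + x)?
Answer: -1408468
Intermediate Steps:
O(t) = -t² (O(t) = -(t + t)²/4 = -4*t²/4 = -t²)
q(x) = 1 (q(x) = (2*x)/((2*x)) = (2*x)*(1/(2*x)) = 1)
v = 2488208 (v = 2488209 - 1*1 = 2488209 - 1 = 2488208)
v + O(-1974) = 2488208 - 1*(-1974)² = 2488208 - 1*3896676 = 2488208 - 3896676 = -1408468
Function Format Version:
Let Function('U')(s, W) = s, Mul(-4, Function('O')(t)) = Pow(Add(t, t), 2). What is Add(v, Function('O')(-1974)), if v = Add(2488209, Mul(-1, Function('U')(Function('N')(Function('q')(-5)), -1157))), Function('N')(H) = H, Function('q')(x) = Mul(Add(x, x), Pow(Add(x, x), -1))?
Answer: -1408468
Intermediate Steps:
Function('O')(t) = Mul(-1, Pow(t, 2)) (Function('O')(t) = Mul(Rational(-1, 4), Pow(Add(t, t), 2)) = Mul(Rational(-1, 4), Pow(Mul(2, t), 2)) = Mul(Rational(-1, 4), Mul(4, Pow(t, 2))) = Mul(-1, Pow(t, 2)))
Function('q')(x) = 1 (Function('q')(x) = Mul(Mul(2, x), Pow(Mul(2, x), -1)) = Mul(Mul(2, x), Mul(Rational(1, 2), Pow(x, -1))) = 1)
v = 2488208 (v = Add(2488209, Mul(-1, 1)) = Add(2488209, -1) = 2488208)
Add(v, Function('O')(-1974)) = Add(2488208, Mul(-1, Pow(-1974, 2))) = Add(2488208, Mul(-1, 3896676)) = Add(2488208, -3896676) = -1408468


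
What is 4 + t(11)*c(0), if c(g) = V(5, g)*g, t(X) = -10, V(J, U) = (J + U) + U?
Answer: 4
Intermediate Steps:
V(J, U) = J + 2*U
c(g) = g*(5 + 2*g) (c(g) = (5 + 2*g)*g = g*(5 + 2*g))
4 + t(11)*c(0) = 4 - 0*(5 + 2*0) = 4 - 0*(5 + 0) = 4 - 0*5 = 4 - 10*0 = 4 + 0 = 4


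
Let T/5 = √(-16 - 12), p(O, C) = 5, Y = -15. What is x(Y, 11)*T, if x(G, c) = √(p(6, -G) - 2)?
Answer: 10*I*√21 ≈ 45.826*I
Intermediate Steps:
x(G, c) = √3 (x(G, c) = √(5 - 2) = √3)
T = 10*I*√7 (T = 5*√(-16 - 12) = 5*√(-28) = 5*(2*I*√7) = 10*I*√7 ≈ 26.458*I)
x(Y, 11)*T = √3*(10*I*√7) = 10*I*√21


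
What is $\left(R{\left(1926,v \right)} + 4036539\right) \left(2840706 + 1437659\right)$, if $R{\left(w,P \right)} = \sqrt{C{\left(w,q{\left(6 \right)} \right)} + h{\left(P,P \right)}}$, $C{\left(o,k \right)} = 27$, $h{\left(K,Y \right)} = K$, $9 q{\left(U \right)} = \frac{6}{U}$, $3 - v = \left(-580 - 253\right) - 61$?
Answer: $17269787178735 + 8556730 \sqrt{231} \approx 1.727 \cdot 10^{13}$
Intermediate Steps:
$v = 897$ ($v = 3 - \left(\left(-580 - 253\right) - 61\right) = 3 - \left(-833 - 61\right) = 3 - -894 = 3 + 894 = 897$)
$q{\left(U \right)} = \frac{2}{3 U}$ ($q{\left(U \right)} = \frac{6 \frac{1}{U}}{9} = \frac{2}{3 U}$)
$R{\left(w,P \right)} = \sqrt{27 + P}$
$\left(R{\left(1926,v \right)} + 4036539\right) \left(2840706 + 1437659\right) = \left(\sqrt{27 + 897} + 4036539\right) \left(2840706 + 1437659\right) = \left(\sqrt{924} + 4036539\right) 4278365 = \left(2 \sqrt{231} + 4036539\right) 4278365 = \left(4036539 + 2 \sqrt{231}\right) 4278365 = 17269787178735 + 8556730 \sqrt{231}$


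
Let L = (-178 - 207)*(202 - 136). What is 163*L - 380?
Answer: -4142210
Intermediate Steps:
L = -25410 (L = -385*66 = -25410)
163*L - 380 = 163*(-25410) - 380 = -4141830 - 380 = -4142210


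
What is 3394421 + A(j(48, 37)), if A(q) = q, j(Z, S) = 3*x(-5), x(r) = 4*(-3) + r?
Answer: 3394370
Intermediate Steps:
x(r) = -12 + r
j(Z, S) = -51 (j(Z, S) = 3*(-12 - 5) = 3*(-17) = -51)
3394421 + A(j(48, 37)) = 3394421 - 51 = 3394370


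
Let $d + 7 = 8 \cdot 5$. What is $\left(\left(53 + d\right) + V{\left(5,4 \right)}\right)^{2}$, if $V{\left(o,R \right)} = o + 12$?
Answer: $10609$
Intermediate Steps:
$d = 33$ ($d = -7 + 8 \cdot 5 = -7 + 40 = 33$)
$V{\left(o,R \right)} = 12 + o$
$\left(\left(53 + d\right) + V{\left(5,4 \right)}\right)^{2} = \left(\left(53 + 33\right) + \left(12 + 5\right)\right)^{2} = \left(86 + 17\right)^{2} = 103^{2} = 10609$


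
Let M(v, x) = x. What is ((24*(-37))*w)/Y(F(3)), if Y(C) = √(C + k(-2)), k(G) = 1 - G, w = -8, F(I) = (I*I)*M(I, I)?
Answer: 1184*√30/5 ≈ 1297.0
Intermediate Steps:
F(I) = I³ (F(I) = (I*I)*I = I²*I = I³)
Y(C) = √(3 + C) (Y(C) = √(C + (1 - 1*(-2))) = √(C + (1 + 2)) = √(C + 3) = √(3 + C))
((24*(-37))*w)/Y(F(3)) = ((24*(-37))*(-8))/(√(3 + 3³)) = (-888*(-8))/(√(3 + 27)) = 7104/(√30) = 7104*(√30/30) = 1184*√30/5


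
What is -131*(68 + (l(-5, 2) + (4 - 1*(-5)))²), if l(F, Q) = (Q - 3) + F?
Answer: -10087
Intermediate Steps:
l(F, Q) = -3 + F + Q (l(F, Q) = (-3 + Q) + F = -3 + F + Q)
-131*(68 + (l(-5, 2) + (4 - 1*(-5)))²) = -131*(68 + ((-3 - 5 + 2) + (4 - 1*(-5)))²) = -131*(68 + (-6 + (4 + 5))²) = -131*(68 + (-6 + 9)²) = -131*(68 + 3²) = -131*(68 + 9) = -131*77 = -10087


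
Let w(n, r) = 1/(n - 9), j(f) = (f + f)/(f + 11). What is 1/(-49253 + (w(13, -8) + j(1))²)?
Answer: -144/7092407 ≈ -2.0303e-5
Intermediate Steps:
j(f) = 2*f/(11 + f) (j(f) = (2*f)/(11 + f) = 2*f/(11 + f))
w(n, r) = 1/(-9 + n)
1/(-49253 + (w(13, -8) + j(1))²) = 1/(-49253 + (1/(-9 + 13) + 2*1/(11 + 1))²) = 1/(-49253 + (1/4 + 2*1/12)²) = 1/(-49253 + (¼ + 2*1*(1/12))²) = 1/(-49253 + (¼ + ⅙)²) = 1/(-49253 + (5/12)²) = 1/(-49253 + 25/144) = 1/(-7092407/144) = -144/7092407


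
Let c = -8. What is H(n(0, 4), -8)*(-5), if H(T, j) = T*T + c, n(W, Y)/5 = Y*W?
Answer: 40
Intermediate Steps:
n(W, Y) = 5*W*Y (n(W, Y) = 5*(Y*W) = 5*(W*Y) = 5*W*Y)
H(T, j) = -8 + T² (H(T, j) = T*T - 8 = T² - 8 = -8 + T²)
H(n(0, 4), -8)*(-5) = (-8 + (5*0*4)²)*(-5) = (-8 + 0²)*(-5) = (-8 + 0)*(-5) = -8*(-5) = 40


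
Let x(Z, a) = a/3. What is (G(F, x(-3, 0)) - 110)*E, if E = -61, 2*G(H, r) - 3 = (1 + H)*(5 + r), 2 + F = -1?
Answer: 13847/2 ≈ 6923.5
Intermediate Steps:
F = -3 (F = -2 - 1 = -3)
x(Z, a) = a/3 (x(Z, a) = a*(⅓) = a/3)
G(H, r) = 3/2 + (1 + H)*(5 + r)/2 (G(H, r) = 3/2 + ((1 + H)*(5 + r))/2 = 3/2 + (1 + H)*(5 + r)/2)
(G(F, x(-3, 0)) - 110)*E = ((4 + ((⅓)*0)/2 + (5/2)*(-3) + (½)*(-3)*((⅓)*0)) - 110)*(-61) = ((4 + (½)*0 - 15/2 + (½)*(-3)*0) - 110)*(-61) = ((4 + 0 - 15/2 + 0) - 110)*(-61) = (-7/2 - 110)*(-61) = -227/2*(-61) = 13847/2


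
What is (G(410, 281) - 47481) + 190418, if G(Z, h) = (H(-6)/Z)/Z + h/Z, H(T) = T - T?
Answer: 58604451/410 ≈ 1.4294e+5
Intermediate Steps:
H(T) = 0
G(Z, h) = h/Z (G(Z, h) = (0/Z)/Z + h/Z = 0/Z + h/Z = 0 + h/Z = h/Z)
(G(410, 281) - 47481) + 190418 = (281/410 - 47481) + 190418 = -19466929/410 + 190418 = 58604451/410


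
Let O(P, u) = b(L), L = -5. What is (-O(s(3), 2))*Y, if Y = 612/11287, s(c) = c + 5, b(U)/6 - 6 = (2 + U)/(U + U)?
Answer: -115668/56435 ≈ -2.0496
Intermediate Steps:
b(U) = 36 + 3*(2 + U)/U (b(U) = 36 + 6*((2 + U)/(U + U)) = 36 + 6*((2 + U)/((2*U))) = 36 + 6*((2 + U)*(1/(2*U))) = 36 + 6*((2 + U)/(2*U)) = 36 + 3*(2 + U)/U)
s(c) = 5 + c
O(P, u) = 189/5 (O(P, u) = 39 + 6/(-5) = 39 + 6*(-⅕) = 39 - 6/5 = 189/5)
Y = 612/11287 (Y = 612*(1/11287) = 612/11287 ≈ 0.054222)
(-O(s(3), 2))*Y = -1*189/5*(612/11287) = -189/5*612/11287 = -115668/56435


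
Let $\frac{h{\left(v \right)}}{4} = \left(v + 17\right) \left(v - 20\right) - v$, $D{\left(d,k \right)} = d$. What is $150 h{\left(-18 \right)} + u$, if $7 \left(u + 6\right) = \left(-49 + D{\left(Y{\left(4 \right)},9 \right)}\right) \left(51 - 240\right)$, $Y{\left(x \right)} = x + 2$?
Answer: $34755$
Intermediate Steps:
$Y{\left(x \right)} = 2 + x$
$h{\left(v \right)} = - 4 v + 4 \left(-20 + v\right) \left(17 + v\right)$ ($h{\left(v \right)} = 4 \left(\left(v + 17\right) \left(v - 20\right) - v\right) = 4 \left(\left(17 + v\right) \left(-20 + v\right) - v\right) = 4 \left(\left(-20 + v\right) \left(17 + v\right) - v\right) = 4 \left(- v + \left(-20 + v\right) \left(17 + v\right)\right) = - 4 v + 4 \left(-20 + v\right) \left(17 + v\right)$)
$u = 1155$ ($u = -6 + \frac{\left(-49 + \left(2 + 4\right)\right) \left(51 - 240\right)}{7} = -6 + \frac{\left(-49 + 6\right) \left(-189\right)}{7} = -6 + \frac{\left(-43\right) \left(-189\right)}{7} = -6 + \frac{1}{7} \cdot 8127 = -6 + 1161 = 1155$)
$150 h{\left(-18 \right)} + u = 150 \left(-1360 - -288 + 4 \left(-18\right)^{2}\right) + 1155 = 150 \left(-1360 + 288 + 4 \cdot 324\right) + 1155 = 150 \left(-1360 + 288 + 1296\right) + 1155 = 150 \cdot 224 + 1155 = 33600 + 1155 = 34755$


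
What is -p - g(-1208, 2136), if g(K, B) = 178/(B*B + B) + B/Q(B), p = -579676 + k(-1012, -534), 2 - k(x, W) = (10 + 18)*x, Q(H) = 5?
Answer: 70637782771/128220 ≈ 5.5091e+5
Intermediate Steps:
k(x, W) = 2 - 28*x (k(x, W) = 2 - (10 + 18)*x = 2 - 28*x)
p = -551338 (p = -579676 + (2 - 28*(-1012)) = -579676 + (2 + 28336) = -579676 + 28338 = -551338)
g(K, B) = 178/(B + B**2) + B/5 (g(K, B) = 178/(B*B + B) + B/5 = 178/(B**2 + B) + B*(1/5) = 178/(B + B**2) + B/5)
-p - g(-1208, 2136) = -1*(-551338) - (890 + 2136**2 + 2136**3)/(5*2136*(1 + 2136)) = 551338 - (890 + 4562496 + 9745491456)/(5*2136*2137) = 551338 - 9750054842/(5*2136*2137) = 551338 - 1*54775589/128220 = 551338 - 54775589/128220 = 70637782771/128220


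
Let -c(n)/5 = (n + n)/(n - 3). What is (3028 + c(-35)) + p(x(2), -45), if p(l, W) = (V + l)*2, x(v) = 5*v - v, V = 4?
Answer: 57813/19 ≈ 3042.8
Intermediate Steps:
x(v) = 4*v
p(l, W) = 8 + 2*l (p(l, W) = (4 + l)*2 = 8 + 2*l)
c(n) = -10*n/(-3 + n) (c(n) = -5*(n + n)/(n - 3) = -5*2*n/(-3 + n) = -10*n/(-3 + n))
(3028 + c(-35)) + p(x(2), -45) = (3028 - 10*(-35)/(-3 - 35)) + (8 + 2*(4*2)) = (3028 - 10*(-35)/(-38)) + (8 + 2*8) = (3028 - 10*(-35)*(-1/38)) + (8 + 16) = (3028 - 175/19) + 24 = 57357/19 + 24 = 57813/19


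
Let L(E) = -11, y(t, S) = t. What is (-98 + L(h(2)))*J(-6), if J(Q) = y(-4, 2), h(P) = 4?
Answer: 436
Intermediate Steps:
J(Q) = -4
(-98 + L(h(2)))*J(-6) = (-98 - 11)*(-4) = -109*(-4) = 436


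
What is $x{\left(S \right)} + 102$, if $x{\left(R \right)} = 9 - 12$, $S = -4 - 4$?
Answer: $99$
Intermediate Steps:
$S = -8$
$x{\left(R \right)} = -3$ ($x{\left(R \right)} = 9 - 12 = -3$)
$x{\left(S \right)} + 102 = -3 + 102 = 99$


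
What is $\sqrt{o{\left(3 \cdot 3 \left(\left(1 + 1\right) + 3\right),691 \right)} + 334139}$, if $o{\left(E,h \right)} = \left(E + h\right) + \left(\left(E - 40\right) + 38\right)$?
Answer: $\sqrt{334918} \approx 578.72$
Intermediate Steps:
$o{\left(E,h \right)} = -2 + h + 2 E$ ($o{\left(E,h \right)} = \left(E + h\right) + \left(\left(-40 + E\right) + 38\right) = \left(E + h\right) + \left(-2 + E\right) = -2 + h + 2 E$)
$\sqrt{o{\left(3 \cdot 3 \left(\left(1 + 1\right) + 3\right),691 \right)} + 334139} = \sqrt{\left(-2 + 691 + 2 \cdot 3 \cdot 3 \left(\left(1 + 1\right) + 3\right)\right) + 334139} = \sqrt{\left(-2 + 691 + 2 \cdot 9 \left(2 + 3\right)\right) + 334139} = \sqrt{\left(-2 + 691 + 2 \cdot 9 \cdot 5\right) + 334139} = \sqrt{\left(-2 + 691 + 2 \cdot 45\right) + 334139} = \sqrt{\left(-2 + 691 + 90\right) + 334139} = \sqrt{779 + 334139} = \sqrt{334918}$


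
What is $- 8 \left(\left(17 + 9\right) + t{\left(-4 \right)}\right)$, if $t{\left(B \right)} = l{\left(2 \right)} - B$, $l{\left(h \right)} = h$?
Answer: $-256$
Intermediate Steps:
$t{\left(B \right)} = 2 - B$
$- 8 \left(\left(17 + 9\right) + t{\left(-4 \right)}\right) = - 8 \left(\left(17 + 9\right) + \left(2 - -4\right)\right) = - 8 \left(26 + \left(2 + 4\right)\right) = - 8 \left(26 + 6\right) = \left(-8\right) 32 = -256$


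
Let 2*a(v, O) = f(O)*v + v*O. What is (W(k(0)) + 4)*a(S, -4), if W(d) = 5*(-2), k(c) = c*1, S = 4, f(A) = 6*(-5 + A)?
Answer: 696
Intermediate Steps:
f(A) = -30 + 6*A
k(c) = c
a(v, O) = O*v/2 + v*(-30 + 6*O)/2 (a(v, O) = ((-30 + 6*O)*v + v*O)/2 = (v*(-30 + 6*O) + O*v)/2 = (O*v + v*(-30 + 6*O))/2 = O*v/2 + v*(-30 + 6*O)/2)
W(d) = -10
(W(k(0)) + 4)*a(S, -4) = (-10 + 4)*((½)*4*(-30 + 7*(-4))) = -3*4*(-30 - 28) = -3*4*(-58) = -6*(-116) = 696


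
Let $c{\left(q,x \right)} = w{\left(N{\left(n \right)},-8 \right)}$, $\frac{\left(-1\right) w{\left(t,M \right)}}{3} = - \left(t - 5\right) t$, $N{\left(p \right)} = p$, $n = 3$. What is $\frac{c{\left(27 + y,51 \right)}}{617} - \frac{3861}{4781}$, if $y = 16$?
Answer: $- \frac{2468295}{2949877} \approx -0.83675$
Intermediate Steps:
$w{\left(t,M \right)} = 3 t \left(-5 + t\right)$ ($w{\left(t,M \right)} = - 3 \left(- \left(t - 5\right) t\right) = - 3 \left(- \left(-5 + t\right) t\right) = - 3 \left(- t \left(-5 + t\right)\right) = 3 t \left(-5 + t\right)$)
$c{\left(q,x \right)} = -18$ ($c{\left(q,x \right)} = 3 \cdot 3 \left(-5 + 3\right) = 3 \cdot 3 \left(-2\right) = -18$)
$\frac{c{\left(27 + y,51 \right)}}{617} - \frac{3861}{4781} = - \frac{18}{617} - \frac{3861}{4781} = - \frac{2468295}{2949877}$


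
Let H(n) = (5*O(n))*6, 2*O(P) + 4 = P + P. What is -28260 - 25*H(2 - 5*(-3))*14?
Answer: -185760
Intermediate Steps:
O(P) = -2 + P (O(P) = -2 + (P + P)/2 = -2 + (2*P)/2 = -2 + P)
H(n) = -60 + 30*n (H(n) = (5*(-2 + n))*6 = (-10 + 5*n)*6 = -60 + 30*n)
-28260 - 25*H(2 - 5*(-3))*14 = -28260 - 25*(-60 + 30*(2 - 5*(-3)))*14 = -28260 - 25*(-60 + 30*(2 + 15))*14 = -28260 - 25*(-60 + 30*17)*14 = -28260 - 25*(-60 + 510)*14 = -28260 - 25*450*14 = -28260 - 11250*14 = -28260 - 157500 = -185760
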